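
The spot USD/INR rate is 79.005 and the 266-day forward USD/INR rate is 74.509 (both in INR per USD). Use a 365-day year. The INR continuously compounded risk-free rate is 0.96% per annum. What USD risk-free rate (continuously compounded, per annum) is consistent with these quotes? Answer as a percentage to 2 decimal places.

F = S·e^((r_INR − r_USD)T) ⇒ r_USD = r_INR − ln(F/S)/T
ln(74.509/79.005) = -0.058591; /(266/365) = -0.080397
r_USD = 0.0096 + 0.080397 = 0.089997
r_USD = 9.00%

9.00%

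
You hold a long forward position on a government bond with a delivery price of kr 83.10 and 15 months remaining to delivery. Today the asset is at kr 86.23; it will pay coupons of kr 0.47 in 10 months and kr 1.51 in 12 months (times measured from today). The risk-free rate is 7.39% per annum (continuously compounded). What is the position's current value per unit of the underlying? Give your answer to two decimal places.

kr 8.62

PV(remaining coupons) I = 0.47·e^(−0.0739·10/12) + 1.51·e^(−0.0739·12/12) = 1.8444
Current forward F = (S − I)·e^(rT) = (86.23 − 1.8444)·e^(0.0739·15/12) = 84.3856 × 1.096776 = 92.5521
Value (long) = (F − K)·e^(−rT) = (92.5521 − 83.10) × 0.911763 = 8.6181
Value = kr 8.62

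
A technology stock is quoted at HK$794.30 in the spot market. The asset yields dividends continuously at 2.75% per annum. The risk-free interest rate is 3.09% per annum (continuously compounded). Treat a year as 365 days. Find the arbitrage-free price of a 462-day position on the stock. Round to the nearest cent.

F = S·e^((r − q)T) = 794.30 · e^((0.0309 − 0.0275) × 462/365)
= 794.30 · e^0.004304 = 794.30 × 1.004313
F = HK$797.73

HK$797.73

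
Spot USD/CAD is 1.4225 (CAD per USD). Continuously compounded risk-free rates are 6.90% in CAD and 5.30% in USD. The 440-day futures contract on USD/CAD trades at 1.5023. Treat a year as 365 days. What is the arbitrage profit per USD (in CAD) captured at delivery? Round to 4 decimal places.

0.0521 per USD (in CAD)

Fair futures: F* = S·e^(carry·T), with carry = (r_CAD − r_USD) = 0.0690 − 0.0530 = 0.0160
F* = 1.4225 · e^(0.0160 × 440/365) = 1.4225 · e^0.019288 = 1.4225 × 1.019475 = 1.4502
Market 1.5023 > fair 1.4502: forward overpriced → cash-and-carry (buy spot, short the forward).
At maturity, profit = |F_mkt − F*| = |1.5023 − 1.4502| = 0.0521 per USD (in CAD)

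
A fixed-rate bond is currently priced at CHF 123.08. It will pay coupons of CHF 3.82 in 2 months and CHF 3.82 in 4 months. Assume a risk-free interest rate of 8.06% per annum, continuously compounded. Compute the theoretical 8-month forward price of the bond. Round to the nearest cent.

PV(coupons) I = 3.82·e^(−0.0806·2/12) + 3.82·e^(−0.0806·4/12)
I = 3.7690 + 3.7187 = 7.4877
F = (S − I)·e^(rT) = (123.08 − 7.4877) · e^(0.0806·8/12)
= 115.5923 · e^0.053733 = 115.5923 × 1.055203 = CHF 121.97

CHF 121.97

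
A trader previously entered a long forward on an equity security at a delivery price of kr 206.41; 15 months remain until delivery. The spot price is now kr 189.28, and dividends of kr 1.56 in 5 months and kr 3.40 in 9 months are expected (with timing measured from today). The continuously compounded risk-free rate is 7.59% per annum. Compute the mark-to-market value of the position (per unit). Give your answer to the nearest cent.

PV(remaining dividends) I = 1.56·e^(−0.0759·5/12) + 3.40·e^(−0.0759·9/12) = 4.7233
Current forward F = (S − I)·e^(rT) = (189.28 − 4.7233)·e^(0.0759·15/12) = 184.5567 × 1.099521 = 202.9240
Value (long) = (F − K)·e^(−rT) = (202.9240 − 206.41) × 0.909487 = -3.1705
Value = -kr 3.17

-kr 3.17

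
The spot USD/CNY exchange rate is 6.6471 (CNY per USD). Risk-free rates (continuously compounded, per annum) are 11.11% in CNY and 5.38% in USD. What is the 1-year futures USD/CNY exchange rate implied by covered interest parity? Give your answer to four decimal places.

F = S·e^((r_CNY − r_USD)T) = 6.6471 · e^((0.1111 − 0.0538) × 1)
= 6.6471 · e^0.057300 = 6.6471 × 1.058973
F = 7.0391 CNY per USD

7.0391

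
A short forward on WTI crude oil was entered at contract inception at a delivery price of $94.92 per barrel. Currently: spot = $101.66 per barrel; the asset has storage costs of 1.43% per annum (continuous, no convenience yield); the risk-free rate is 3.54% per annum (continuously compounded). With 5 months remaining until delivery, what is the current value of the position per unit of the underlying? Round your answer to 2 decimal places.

Current fair forward for the remaining 5 months: F = S·e^((r + u)·T), (r + u) = 0.0354 + 0.0143 = 0.0497
F = 101.66 · e^(0.0497 × 5/12) = 101.66 × 1.020924 = 103.7871
Value of long forward = (F − K)·e^(−rT) = (103.7871 − 94.92) · e^(−0.0354·5/12)
= 8.8671 × 0.985358 = 8.74
Short position value = −(long value) = -$8.74

-$8.74 per barrel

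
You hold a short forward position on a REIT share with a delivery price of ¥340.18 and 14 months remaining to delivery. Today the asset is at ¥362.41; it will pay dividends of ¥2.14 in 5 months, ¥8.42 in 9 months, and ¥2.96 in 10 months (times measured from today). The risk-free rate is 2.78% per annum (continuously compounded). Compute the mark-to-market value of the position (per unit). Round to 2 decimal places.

PV(remaining dividends) I = 2.14·e^(−0.0278·5/12) + 8.42·e^(−0.0278·9/12) + 2.96·e^(−0.0278·10/12) = 13.2538
Current forward F = (S − I)·e^(rT) = (362.41 − 13.2538)·e^(0.0278·14/12) = 349.1562 × 1.032965 = 360.6661
Value (long) = (F − K)·e^(−rT) = (360.6661 − 340.18) × 0.968087 = 19.8323
Short position value = −(long value) = -¥19.83

-¥19.83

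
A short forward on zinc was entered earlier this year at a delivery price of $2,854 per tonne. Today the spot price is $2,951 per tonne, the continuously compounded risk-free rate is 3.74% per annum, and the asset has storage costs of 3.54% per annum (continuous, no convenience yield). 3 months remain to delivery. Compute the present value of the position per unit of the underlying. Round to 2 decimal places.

-$149.79 per tonne

Current fair forward for the remaining 3 months: F = S·e^((r + u)·T), (r + u) = 0.0374 + 0.0354 = 0.0728
F = 2951 · e^(0.0728 × 3/12) = 2951 × 1.01836663 = 3005.1999
Value of long forward = (F − K)·e^(−rT) = (3005.1999 − 2854) · e^(−0.0374·3/12)
= 151.1999 × 0.99069358 = 149.79
Short position value = −(long value) = -$149.79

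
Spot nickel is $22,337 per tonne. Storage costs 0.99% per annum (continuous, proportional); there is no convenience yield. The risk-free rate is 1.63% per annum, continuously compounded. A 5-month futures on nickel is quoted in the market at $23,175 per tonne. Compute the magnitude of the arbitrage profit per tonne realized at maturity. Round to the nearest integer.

$593 per tonne

Fair futures: F* = S·e^(carry·T), with carry = (r + u) = 0.0163 + 0.0099 = 0.0262
F* = 22337 · e^(0.0262 × 5/12) = 22337 · e^0.010917 = 22337 × 1.010977 = $22582.1932
Market $23175 > fair $22582.1932: forward overpriced → cash-and-carry (buy spot, short the forward).
At maturity, profit = |F_mkt − F*| = |23175 − 22582.1932| = $593 per tonne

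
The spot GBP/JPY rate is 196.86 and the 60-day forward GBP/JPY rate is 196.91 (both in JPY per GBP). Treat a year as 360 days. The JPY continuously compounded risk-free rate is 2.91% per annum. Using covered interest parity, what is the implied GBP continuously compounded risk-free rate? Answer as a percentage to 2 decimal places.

2.76%

F = S·e^((r_JPY − r_GBP)T) ⇒ r_GBP = r_JPY − ln(F/S)/T
ln(196.91/196.86) = 0.000254; /(60/360) = 0.001524
r_GBP = 0.0291 − 0.001524 = 0.027576
r_GBP = 2.76%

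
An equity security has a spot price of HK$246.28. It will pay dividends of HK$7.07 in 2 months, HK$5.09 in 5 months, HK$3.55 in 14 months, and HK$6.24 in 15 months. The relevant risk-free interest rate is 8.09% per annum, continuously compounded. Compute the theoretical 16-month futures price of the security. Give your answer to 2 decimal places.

PV(dividends) I = 7.07·e^(−0.0809·2/12) + 5.09·e^(−0.0809·5/12) + 3.55·e^(−0.0809·14/12) + 6.24·e^(−0.0809·15/12)
I = 6.9753 + 4.9213 + 3.2303 + 5.6398 = 20.7667
F = (S − I)·e^(rT) = (246.28 − 20.7667) · e^(0.0809·16/12)
= 225.5133 · e^0.107867 = 225.5133 × 1.113900 = HK$251.20

HK$251.20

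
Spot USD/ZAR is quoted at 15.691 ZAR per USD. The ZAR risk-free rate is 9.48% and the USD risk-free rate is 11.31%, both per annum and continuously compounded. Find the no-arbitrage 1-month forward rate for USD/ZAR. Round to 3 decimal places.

F = S·e^((r_ZAR − r_USD)T) = 15.691 · e^((0.0948 − 0.1131) × 1/12)
= 15.691 · e^-0.001525 = 15.691 × 0.998476
F = 15.667 ZAR per USD

15.667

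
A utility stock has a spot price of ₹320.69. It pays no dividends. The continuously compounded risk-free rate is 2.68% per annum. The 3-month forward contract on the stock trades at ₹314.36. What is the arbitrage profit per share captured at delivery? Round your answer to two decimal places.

₹8.49 per share

Fair forward: F* = S·e^(carry·T), with carry = r = 0.0268
F* = 320.69 · e^(0.0268 × 3/12) = 320.69 · e^0.006700 = 320.69 × 1.006722 = ₹322.8457
Market ₹314.36 < fair ₹322.8457: forward underpriced → reverse cash-and-carry (short spot, go long the forward).
At maturity, profit = |F_mkt − F*| = |314.36 − 322.8457| = ₹8.49 per share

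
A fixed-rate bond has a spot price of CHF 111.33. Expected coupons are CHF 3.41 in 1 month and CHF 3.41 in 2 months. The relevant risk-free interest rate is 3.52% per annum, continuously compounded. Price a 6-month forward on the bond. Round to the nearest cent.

PV(coupons) I = 3.41·e^(−0.0352·1/12) + 3.41·e^(−0.0352·2/12)
I = 3.4000 + 3.3901 = 6.7901
F = (S − I)·e^(rT) = (111.33 − 6.7901) · e^(0.0352·6/12)
= 104.5399 · e^0.017600 = 104.5399 × 1.017756 = CHF 106.40

CHF 106.40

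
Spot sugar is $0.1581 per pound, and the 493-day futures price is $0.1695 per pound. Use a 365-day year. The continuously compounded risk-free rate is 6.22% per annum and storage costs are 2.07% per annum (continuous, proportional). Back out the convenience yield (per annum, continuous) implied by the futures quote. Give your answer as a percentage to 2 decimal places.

3.14%

F = S·e^((r+u−y)T) ⇒ (r+u−y) = ln(F/S)/T
ln(0.1695/0.1581) = 0.069625; /T ⇒ 0.051548
y = r + u − ln(F/S)/T = 0.0622 + 0.0207 − 0.051548 = 0.031352
y = 3.14%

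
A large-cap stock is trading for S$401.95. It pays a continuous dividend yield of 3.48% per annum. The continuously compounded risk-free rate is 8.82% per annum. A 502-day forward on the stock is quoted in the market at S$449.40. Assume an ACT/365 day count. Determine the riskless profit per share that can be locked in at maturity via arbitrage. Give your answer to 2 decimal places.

S$16.82 per share

Fair forward: F* = S·e^(carry·T), with carry = (r − q) = 0.0882 − 0.0348 = 0.0534
F* = 401.95 · e^(0.0534 × 502/365) = 401.95 · e^0.073443 = 401.95 × 1.076207 = S$432.5814
Market S$449.40 > fair S$432.5814: forward overpriced → cash-and-carry (buy spot, short the forward).
At maturity, profit = |F_mkt − F*| = |449.40 − 432.5814| = S$16.82 per share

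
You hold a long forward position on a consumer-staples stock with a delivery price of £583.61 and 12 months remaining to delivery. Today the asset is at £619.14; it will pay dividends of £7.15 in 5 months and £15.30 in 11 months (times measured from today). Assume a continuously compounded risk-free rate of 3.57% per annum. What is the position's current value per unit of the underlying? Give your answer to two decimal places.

£34.15

PV(remaining dividends) I = 7.15·e^(−0.0357·5/12) + 15.30·e^(−0.0357·11/12) = 21.8518
Current forward F = (S − I)·e^(rT) = (619.14 − 21.8518)·e^(0.0357·12/12) = 597.2882 × 1.036345 = 618.9966
Value (long) = (F − K)·e^(−rT) = (618.9966 − 583.61) × 0.964930 = 34.1456
Value = £34.15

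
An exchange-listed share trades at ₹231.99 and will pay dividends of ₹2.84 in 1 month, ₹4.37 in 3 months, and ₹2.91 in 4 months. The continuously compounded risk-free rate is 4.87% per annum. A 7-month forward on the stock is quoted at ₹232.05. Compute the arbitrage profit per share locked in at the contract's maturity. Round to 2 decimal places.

PV(dividends) I = 2.84·e^(−0.0487·1/12) + 4.37·e^(−0.0487·3/12) + 2.91·e^(−0.0487·4/12) = 10.0088
Fair forward F* = (S − I)·e^(rT) = (231.99 − 10.0088)·e^0.028408 = 221.9812 × 1.028815 = 228.3776
Market ₹232.05 > fair 228.3776: forward overpriced → cash-and-carry (borrow at r, buy the stock and collect the dividends, short the forward).
Profit at T = |F_mkt − F*| = |232.05 − 228.3776| = ₹3.67 per share

₹3.67 per share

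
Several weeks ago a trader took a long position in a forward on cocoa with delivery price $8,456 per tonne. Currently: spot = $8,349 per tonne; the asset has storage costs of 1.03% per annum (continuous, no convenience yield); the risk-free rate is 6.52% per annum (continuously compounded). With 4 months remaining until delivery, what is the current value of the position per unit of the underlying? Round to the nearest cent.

$103.51 per tonne

Current fair forward for the remaining 4 months: F = S·e^((r + u)·T), (r + u) = 0.0652 + 0.0103 = 0.0755
F = 8349 · e^(0.0755 × 4/12) = 8349 × 1.02548602 = 8561.7828
Value of long forward = (F − K)·e^(−rT) = (8561.7828 − 8456) · e^(−0.0652·4/12)
= 105.7828 × 0.97850113 = 103.51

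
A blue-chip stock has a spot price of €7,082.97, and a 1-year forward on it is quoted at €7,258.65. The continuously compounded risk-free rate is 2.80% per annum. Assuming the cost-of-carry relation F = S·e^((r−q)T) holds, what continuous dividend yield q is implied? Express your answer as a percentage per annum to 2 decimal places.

From F = S·e^((r−q)T): (r − q) = ln(F/S)/T
ln(7258.65/7082.97) = ln(1.024803) = 0.024500
(r − q) = 0.024500 / (12/12) = 0.024500
q = r − ln(F/S)/T = 0.0280 − 0.024500 = 0.003500
q = 0.35%

0.35%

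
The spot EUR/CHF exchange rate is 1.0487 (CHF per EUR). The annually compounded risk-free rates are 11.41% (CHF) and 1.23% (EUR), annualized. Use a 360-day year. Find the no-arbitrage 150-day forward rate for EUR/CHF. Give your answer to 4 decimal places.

By covered interest parity, F = S · (1+r_CHF)^T / (1+r_EUR)^T
= 1.0487 × 1.046048 / 1.005107 = 1.0487 × 1.040733
F = 1.0914 CHF per EUR

1.0914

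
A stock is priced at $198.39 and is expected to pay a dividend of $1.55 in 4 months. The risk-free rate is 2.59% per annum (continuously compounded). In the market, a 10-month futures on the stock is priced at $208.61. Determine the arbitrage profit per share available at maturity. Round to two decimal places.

$7.46 per share

PV(dividends) I = 1.55·e^(−0.0259·4/12) = 1.5367
Fair futures F* = (S − I)·e^(rT) = (198.39 − 1.5367)·e^0.021583 = 196.8533 × 1.021818 = 201.1482
Market $208.61 > fair 201.1482: forward overpriced → cash-and-carry (borrow at r, buy the stock and collect the dividends, short the forward).
Profit at T = |F_mkt − F*| = |208.61 − 201.1482| = $7.46 per share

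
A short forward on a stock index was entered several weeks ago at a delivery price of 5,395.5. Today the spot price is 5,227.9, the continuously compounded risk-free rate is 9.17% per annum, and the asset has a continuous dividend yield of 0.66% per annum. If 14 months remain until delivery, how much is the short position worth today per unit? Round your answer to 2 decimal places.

-339.72

Current fair forward for the remaining 14 months: F = S·e^((r − q)·T), (r − q) = 0.0917 − 0.0066 = 0.0851
F = 5227.9 · e^(0.0851 × 14/12) = 5227.9 × 1.10437916 = 5773.5838
Value of long forward = (F − K)·e^(−rT) = (5773.5838 − 5395.5) · e^(−0.0917·14/12)
= 378.0838 × 0.89854065 = 339.72
Short position value = −(long value) = -339.72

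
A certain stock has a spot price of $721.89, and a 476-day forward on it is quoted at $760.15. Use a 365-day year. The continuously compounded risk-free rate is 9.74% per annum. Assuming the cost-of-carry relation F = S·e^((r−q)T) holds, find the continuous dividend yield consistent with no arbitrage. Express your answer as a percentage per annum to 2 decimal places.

From F = S·e^((r−q)T): (r − q) = ln(F/S)/T
ln(760.15/721.89) = ln(1.053000) = 0.051643
(r − q) = 0.051643 / (476/365) = 0.039600
q = r − ln(F/S)/T = 0.0974 − 0.039600 = 0.057800
q = 5.78%

5.78%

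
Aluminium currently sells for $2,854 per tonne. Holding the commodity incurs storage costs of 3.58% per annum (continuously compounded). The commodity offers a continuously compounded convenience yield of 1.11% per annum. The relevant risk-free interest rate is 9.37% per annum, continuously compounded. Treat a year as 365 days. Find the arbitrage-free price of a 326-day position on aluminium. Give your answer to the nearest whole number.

Net carry = r + u − y = 0.0937 + 0.0358 − 0.0111 = 0.1184
F = S·e^((r+u−y)T) = 2854 · e^(0.1184 × 326/365) = 2854 · e^0.105749
= 2854 × 1.111543 = $3,172 per tonne

$3,172 per tonne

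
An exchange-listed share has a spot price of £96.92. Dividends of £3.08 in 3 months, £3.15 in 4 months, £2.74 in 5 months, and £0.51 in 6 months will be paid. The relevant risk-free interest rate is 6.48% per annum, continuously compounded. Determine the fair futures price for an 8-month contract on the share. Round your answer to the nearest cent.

£91.52

PV(dividends) I = 3.08·e^(−0.0648·3/12) + 3.15·e^(−0.0648·4/12) + 2.74·e^(−0.0648·5/12) + 0.51·e^(−0.0648·6/12)
I = 3.0305 + 3.0827 + 2.6670 + 0.4937 = 9.2739
F = (S − I)·e^(rT) = (96.92 − 9.2739) · e^(0.0648·8/12)
= 87.6461 · e^0.043200 = 87.6461 × 1.044147 = £91.52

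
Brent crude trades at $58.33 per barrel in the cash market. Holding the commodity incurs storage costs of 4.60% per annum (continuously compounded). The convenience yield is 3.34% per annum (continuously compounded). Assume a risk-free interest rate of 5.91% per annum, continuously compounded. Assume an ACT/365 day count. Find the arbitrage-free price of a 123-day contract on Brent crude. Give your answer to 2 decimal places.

Net carry = r + u − y = 0.0591 + 0.0460 − 0.0334 = 0.0717
F = S·e^((r+u−y)T) = 58.33 · e^(0.0717 × 123/365) = 58.33 · e^0.024162
= 58.33 × 1.024456 = $59.76 per barrel

$59.76 per barrel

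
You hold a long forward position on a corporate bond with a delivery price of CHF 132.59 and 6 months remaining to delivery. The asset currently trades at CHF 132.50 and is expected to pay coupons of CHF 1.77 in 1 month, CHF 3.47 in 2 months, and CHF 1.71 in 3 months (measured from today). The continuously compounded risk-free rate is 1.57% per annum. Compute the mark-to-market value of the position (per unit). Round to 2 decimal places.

PV(remaining coupons) I = 1.77·e^(−0.0157·1/12) + 3.47·e^(−0.0157·2/12) + 1.71·e^(−0.0157·3/12) = 6.9319
Current forward F = (S − I)·e^(rT) = (132.50 − 6.9319)·e^(0.0157·6/12) = 125.5681 × 1.007881 = 126.5577
Value (long) = (F − K)·e^(−rT) = (126.5577 − 132.59) × 0.992181 = -5.9851
Value = -CHF 5.99

-CHF 5.99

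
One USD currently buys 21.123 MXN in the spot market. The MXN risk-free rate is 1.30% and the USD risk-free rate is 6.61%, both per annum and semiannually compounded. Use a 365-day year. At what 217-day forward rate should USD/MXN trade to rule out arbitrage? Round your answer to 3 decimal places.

By covered interest parity, F = S · (1+r_MXN/2)^(2T) / (1+r_USD/2)^(2T)
= 21.123 × 1.007734 / 1.039419 = 21.123 × 0.969517
F = 20.479 MXN per USD

20.479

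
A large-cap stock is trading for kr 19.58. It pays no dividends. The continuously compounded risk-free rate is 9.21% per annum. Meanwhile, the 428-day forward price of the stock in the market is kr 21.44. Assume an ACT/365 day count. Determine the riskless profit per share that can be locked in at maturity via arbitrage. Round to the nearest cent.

Fair forward: F* = S·e^(carry·T), with carry = r = 0.0921
F* = 19.58 · e^(0.0921 × 428/365) = 19.58 · e^0.107997 = 19.58 × 1.114044 = kr 21.8130
Market kr 21.44 < fair kr 21.8130: forward underpriced → reverse cash-and-carry (short spot, go long the forward).
At maturity, profit = |F_mkt − F*| = |21.44 − 21.8130| = kr 0.37 per share

kr 0.37 per share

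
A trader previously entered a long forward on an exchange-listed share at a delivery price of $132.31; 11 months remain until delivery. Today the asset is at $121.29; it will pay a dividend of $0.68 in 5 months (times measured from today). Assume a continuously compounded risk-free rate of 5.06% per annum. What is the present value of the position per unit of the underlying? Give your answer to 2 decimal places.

-$5.69

PV(remaining dividends) I = 0.68·e^(−0.0506·5/12) = 0.6658
Current forward F = (S − I)·e^(rT) = (121.29 − 0.6658)·e^(0.0506·11/12) = 120.6242 × 1.047476 = 126.3510
Value (long) = (F − K)·e^(−rT) = (126.3510 − 132.31) × 0.954676 = -5.6889
Value = -$5.69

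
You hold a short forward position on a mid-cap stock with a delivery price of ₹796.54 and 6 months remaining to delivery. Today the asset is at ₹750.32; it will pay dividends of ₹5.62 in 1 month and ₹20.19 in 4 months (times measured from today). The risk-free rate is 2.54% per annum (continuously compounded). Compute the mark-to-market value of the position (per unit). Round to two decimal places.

₹61.80

PV(remaining dividends) I = 5.62·e^(−0.0254·1/12) + 20.19·e^(−0.0254·4/12) = 25.6279
Current forward F = (S − I)·e^(rT) = (750.32 − 25.6279)·e^(0.0254·6/12) = 724.6921 × 1.012781 = 733.9544
Value (long) = (F − K)·e^(−rT) = (733.9544 − 796.54) × 0.987380 = -61.7958
Short position value = −(long value) = ₹61.80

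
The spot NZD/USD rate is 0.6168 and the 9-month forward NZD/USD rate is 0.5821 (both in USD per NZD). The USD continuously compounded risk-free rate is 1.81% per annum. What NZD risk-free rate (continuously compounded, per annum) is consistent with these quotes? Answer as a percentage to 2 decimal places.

9.53%

F = S·e^((r_USD − r_NZD)T) ⇒ r_NZD = r_USD − ln(F/S)/T
ln(0.5821/0.6168) = -0.057903; /(9/12) = -0.077204
r_NZD = 0.0181 + 0.077204 = 0.095304
r_NZD = 9.53%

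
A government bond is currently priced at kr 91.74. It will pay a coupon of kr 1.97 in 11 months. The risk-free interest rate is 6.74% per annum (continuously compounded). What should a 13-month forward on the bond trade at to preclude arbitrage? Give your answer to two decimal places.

PV(coupons) I = 1.97·e^(−0.0674·11/12)
I = 1.8520
F = (S − I)·e^(rT) = (91.74 − 1.8520) · e^(0.0674·13/12)
= 89.8880 · e^0.073017 = 89.8880 × 1.075749 = kr 96.70

kr 96.70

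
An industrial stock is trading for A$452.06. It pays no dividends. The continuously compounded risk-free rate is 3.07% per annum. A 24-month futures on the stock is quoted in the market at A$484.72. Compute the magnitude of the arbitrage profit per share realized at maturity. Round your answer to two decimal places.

A$4.03 per share

Fair futures: F* = S·e^(carry·T), with carry = r = 0.0307
F* = 452.06 · e^(0.0307 × 24/12) = 452.06 · e^0.061400 = 452.06 × 1.063324 = A$480.6862
Market A$484.72 > fair A$480.6862: forward overpriced → cash-and-carry (buy spot, short the forward).
At maturity, profit = |F_mkt − F*| = |484.72 − 480.6862| = A$4.03 per share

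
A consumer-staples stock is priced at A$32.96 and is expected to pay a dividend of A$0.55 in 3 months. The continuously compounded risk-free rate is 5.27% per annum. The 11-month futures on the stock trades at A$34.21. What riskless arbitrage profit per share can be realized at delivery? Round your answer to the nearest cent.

PV(dividends) I = 0.55·e^(−0.0527·3/12) = 0.5428
Fair futures F* = (S − I)·e^(rT) = (32.96 − 0.5428)·e^0.048308 = 32.4172 × 1.049494 = 34.0217
Market A$34.21 > fair 34.0217: forward overpriced → cash-and-carry (borrow at r, buy the stock and collect the dividends, short the forward).
Profit at T = |F_mkt − F*| = |34.21 − 34.0217| = A$0.19 per share

A$0.19 per share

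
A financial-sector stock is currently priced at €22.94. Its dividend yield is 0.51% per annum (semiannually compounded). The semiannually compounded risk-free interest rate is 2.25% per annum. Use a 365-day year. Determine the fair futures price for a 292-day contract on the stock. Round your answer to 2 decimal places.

F = S · (1+r/2)^(2T) / (1+q/2)^(2T)
= 22.94 × 1.018061 / 1.004083 = 22.94 × 1.013921
F = €23.26

€23.26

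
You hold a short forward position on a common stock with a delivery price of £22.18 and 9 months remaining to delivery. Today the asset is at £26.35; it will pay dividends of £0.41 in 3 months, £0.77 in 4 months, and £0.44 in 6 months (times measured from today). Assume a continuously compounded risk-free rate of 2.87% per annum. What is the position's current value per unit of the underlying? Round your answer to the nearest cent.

PV(remaining dividends) I = 0.41·e^(−0.0287·3/12) + 0.77·e^(−0.0287·4/12) + 0.44·e^(−0.0287·6/12) = 1.6035
Current forward F = (S − I)·e^(rT) = (26.35 − 1.6035)·e^(0.0287·9/12) = 24.7465 × 1.021758 = 25.2849
Value (long) = (F − K)·e^(−rT) = (25.2849 − 22.18) × 0.978705 = 3.0388
Short position value = −(long value) = -£3.04

-£3.04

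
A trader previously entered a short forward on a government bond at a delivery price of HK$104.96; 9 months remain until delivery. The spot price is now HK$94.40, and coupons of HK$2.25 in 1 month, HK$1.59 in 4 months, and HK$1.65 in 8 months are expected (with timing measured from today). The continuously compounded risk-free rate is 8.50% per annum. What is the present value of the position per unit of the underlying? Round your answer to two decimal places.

PV(remaining coupons) I = 2.25·e^(−0.0850·1/12) + 1.59·e^(−0.0850·4/12) + 1.65·e^(−0.0850·8/12) = 5.3388
Current forward F = (S − I)·e^(rT) = (94.40 − 5.3388)·e^(0.0850·9/12) = 89.0612 × 1.065826 = 94.9237
Value (long) = (F − K)·e^(−rT) = (94.9237 − 104.96) × 0.938240 = -9.4165
Short position value = −(long value) = HK$9.42

HK$9.42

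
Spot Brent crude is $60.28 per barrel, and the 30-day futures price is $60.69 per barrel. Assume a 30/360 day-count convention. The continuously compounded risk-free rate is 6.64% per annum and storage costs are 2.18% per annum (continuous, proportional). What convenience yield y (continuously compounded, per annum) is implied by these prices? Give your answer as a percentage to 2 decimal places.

F = S·e^((r+u−y)T) ⇒ (r+u−y) = ln(F/S)/T
ln(60.69/60.28) = 0.006779; /T ⇒ 0.081348
y = r + u − ln(F/S)/T = 0.0664 + 0.0218 − 0.081348 = 0.006852
y = 0.69%

0.69%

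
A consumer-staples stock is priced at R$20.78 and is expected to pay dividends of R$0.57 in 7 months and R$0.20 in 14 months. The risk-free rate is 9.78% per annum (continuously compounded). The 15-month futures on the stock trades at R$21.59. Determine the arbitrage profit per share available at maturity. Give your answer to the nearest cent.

R$1.08 per share

PV(dividends) I = 0.57·e^(−0.0978·7/12) + 0.20·e^(−0.0978·14/12) = 0.7168
Fair futures F* = (S − I)·e^(rT) = (20.78 − 0.7168)·e^0.122250 = 20.0632 × 1.130037 = 22.6722
Market R$21.59 < fair 22.6722: forward underpriced → reverse cash-and-carry (short the stock, invest proceeds at r, pay the dividends, go long the forward).
Profit at T = |F_mkt − F*| = |21.59 − 22.6722| = R$1.08 per share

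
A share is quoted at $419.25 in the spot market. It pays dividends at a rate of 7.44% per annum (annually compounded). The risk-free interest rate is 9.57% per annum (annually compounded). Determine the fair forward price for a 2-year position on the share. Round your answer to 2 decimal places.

F = S · (1+r)^T / (1+q)^T
= 419.25 × 1.200558 / 1.154335 = 419.25 × 1.040043
F = $436.04

$436.04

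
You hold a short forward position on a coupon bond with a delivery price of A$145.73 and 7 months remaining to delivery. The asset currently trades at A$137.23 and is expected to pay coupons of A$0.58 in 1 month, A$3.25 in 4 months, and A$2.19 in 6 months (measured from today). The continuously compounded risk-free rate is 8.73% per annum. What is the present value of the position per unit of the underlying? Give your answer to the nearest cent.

A$7.09

PV(remaining coupons) I = 0.58·e^(−0.0873·1/12) + 3.25·e^(−0.0873·4/12) + 2.19·e^(−0.0873·6/12) = 5.8290
Current forward F = (S − I)·e^(rT) = (137.23 − 5.8290)·e^(0.0873·7/12) = 131.4010 × 1.052244 = 138.2659
Value (long) = (F − K)·e^(−rT) = (138.2659 − 145.73) × 0.950350 = -7.0935
Short position value = −(long value) = A$7.09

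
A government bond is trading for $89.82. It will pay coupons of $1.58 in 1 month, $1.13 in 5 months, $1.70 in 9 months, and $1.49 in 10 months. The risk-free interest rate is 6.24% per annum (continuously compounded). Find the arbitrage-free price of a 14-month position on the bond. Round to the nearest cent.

PV(coupons) I = 1.58·e^(−0.0624·1/12) + 1.13·e^(−0.0624·5/12) + 1.70·e^(−0.0624·9/12) + 1.49·e^(−0.0624·10/12)
I = 1.5718 + 1.1010 + 1.6223 + 1.4145 = 5.7096
F = (S − I)·e^(rT) = (89.82 − 5.7096) · e^(0.0624·14/12)
= 84.1104 · e^0.072800 = 84.1104 × 1.075515 = $90.46

$90.46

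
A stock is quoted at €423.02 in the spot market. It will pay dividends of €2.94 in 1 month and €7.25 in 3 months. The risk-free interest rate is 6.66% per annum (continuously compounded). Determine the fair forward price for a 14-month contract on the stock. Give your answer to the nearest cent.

PV(dividends) I = 2.94·e^(−0.0666·1/12) + 7.25·e^(−0.0666·3/12)
I = 2.9237 + 7.1303 = 10.0540
F = (S − I)·e^(rT) = (423.02 − 10.0540) · e^(0.0666·14/12)
= 412.9660 · e^0.077700 = 412.9660 × 1.080798 = €446.33

€446.33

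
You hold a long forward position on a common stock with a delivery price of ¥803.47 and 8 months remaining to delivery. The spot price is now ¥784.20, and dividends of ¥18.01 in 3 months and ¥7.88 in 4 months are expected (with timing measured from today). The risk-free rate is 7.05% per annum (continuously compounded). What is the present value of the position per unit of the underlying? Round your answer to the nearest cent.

-¥7.77

PV(remaining dividends) I = 18.01·e^(−0.0705·3/12) + 7.88·e^(−0.0705·4/12) = 25.3923
Current forward F = (S − I)·e^(rT) = (784.20 − 25.3923)·e^(0.0705·8/12) = 758.8077 × 1.048122 = 795.3230
Value (long) = (F − K)·e^(−rT) = (795.3230 − 803.47) × 0.954087 = -7.7729
Value = -¥7.77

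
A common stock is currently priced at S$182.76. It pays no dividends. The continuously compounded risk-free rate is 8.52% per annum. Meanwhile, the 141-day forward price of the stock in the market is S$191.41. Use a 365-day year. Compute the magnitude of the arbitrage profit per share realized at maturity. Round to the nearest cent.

Fair forward: F* = S·e^(carry·T), with carry = r = 0.0852
F* = 182.76 · e^(0.0852 × 141/365) = 182.76 · e^0.032913 = 182.76 × 1.033461 = S$188.8753
Market S$191.41 > fair S$188.8753: forward overpriced → cash-and-carry (buy spot, short the forward).
At maturity, profit = |F_mkt − F*| = |191.41 − 188.8753| = S$2.53 per share

S$2.53 per share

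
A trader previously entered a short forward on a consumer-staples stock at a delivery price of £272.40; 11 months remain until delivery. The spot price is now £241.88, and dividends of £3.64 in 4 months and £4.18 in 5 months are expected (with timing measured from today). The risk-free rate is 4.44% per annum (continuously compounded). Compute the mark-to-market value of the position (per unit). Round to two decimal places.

£27.35

PV(remaining dividends) I = 3.64·e^(−0.0444·4/12) + 4.18·e^(−0.0444·5/12) = 7.6899
Current forward F = (S − I)·e^(rT) = (241.88 − 7.6899)·e^(0.0444·11/12) = 234.1901 × 1.041540 = 243.9184
Value (long) = (F − K)·e^(−rT) = (243.9184 − 272.40) × 0.960117 = -27.3457
Short position value = −(long value) = £27.35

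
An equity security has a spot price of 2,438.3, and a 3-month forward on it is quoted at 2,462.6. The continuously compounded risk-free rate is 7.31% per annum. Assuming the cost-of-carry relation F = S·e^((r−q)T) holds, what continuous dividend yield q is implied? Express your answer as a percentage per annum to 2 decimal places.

From F = S·e^((r−q)T): (r − q) = ln(F/S)/T
ln(2462.6/2438.3) = ln(1.009966) = 0.009917
(r − q) = 0.009917 / (3/12) = 0.039668
q = r − ln(F/S)/T = 0.0731 − 0.039668 = 0.033432
q = 3.34%

3.34%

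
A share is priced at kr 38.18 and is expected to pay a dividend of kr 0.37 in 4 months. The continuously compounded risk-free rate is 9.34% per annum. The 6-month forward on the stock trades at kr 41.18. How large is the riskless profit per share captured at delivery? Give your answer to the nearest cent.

kr 1.55 per share

PV(dividends) I = 0.37·e^(−0.0934·4/12) = 0.3587
Fair forward F* = (S − I)·e^(rT) = (38.18 − 0.3587)·e^0.046700 = 37.8213 × 1.047808 = 39.6295
Market kr 41.18 > fair 39.6295: forward overpriced → cash-and-carry (borrow at r, buy the stock and collect the dividends, short the forward).
Profit at T = |F_mkt − F*| = |41.18 − 39.6295| = kr 1.55 per share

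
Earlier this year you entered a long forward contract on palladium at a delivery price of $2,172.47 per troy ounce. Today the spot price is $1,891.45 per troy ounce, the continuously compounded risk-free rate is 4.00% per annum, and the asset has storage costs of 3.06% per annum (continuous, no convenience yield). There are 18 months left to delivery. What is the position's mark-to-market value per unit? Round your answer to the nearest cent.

Current fair forward for the remaining 18 months: F = S·e^((r + u)·T), (r + u) = 0.0400 + 0.0306 = 0.0706
F = 1891.45 · e^(0.0706 × 18/12) = 1891.45 × 1.11171070 = 2102.7452
Value of long forward = (F − K)·e^(−rT) = (2102.7452 − 2172.47) · e^(−0.0400·18/12)
= -69.7248 × 0.94176453 = -65.66

-$65.66 per troy ounce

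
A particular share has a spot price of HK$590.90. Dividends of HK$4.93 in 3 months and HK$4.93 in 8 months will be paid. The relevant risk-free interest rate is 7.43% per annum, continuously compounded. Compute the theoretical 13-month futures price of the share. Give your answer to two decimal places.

PV(dividends) I = 4.93·e^(−0.0743·3/12) + 4.93·e^(−0.0743·8/12)
I = 4.8393 + 4.6918 = 9.5311
F = (S − I)·e^(rT) = (590.90 − 9.5311) · e^(0.0743·13/12)
= 581.3689 · e^0.080492 = 581.3689 × 1.083820 = HK$630.10

HK$630.10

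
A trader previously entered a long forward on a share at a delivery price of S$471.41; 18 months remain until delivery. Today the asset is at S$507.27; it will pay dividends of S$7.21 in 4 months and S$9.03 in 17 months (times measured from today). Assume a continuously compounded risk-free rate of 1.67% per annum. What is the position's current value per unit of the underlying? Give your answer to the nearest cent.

S$31.53

PV(remaining dividends) I = 7.21·e^(−0.0167·4/12) + 9.03·e^(−0.0167·17/12) = 15.9888
Current forward F = (S − I)·e^(rT) = (507.27 − 15.9888)·e^(0.0167·18/12) = 491.2812 × 1.025366 = 503.7430
Value (long) = (F − K)·e^(−rT) = (503.7430 − 471.41) × 0.975261 = 31.5331
Value = S$31.53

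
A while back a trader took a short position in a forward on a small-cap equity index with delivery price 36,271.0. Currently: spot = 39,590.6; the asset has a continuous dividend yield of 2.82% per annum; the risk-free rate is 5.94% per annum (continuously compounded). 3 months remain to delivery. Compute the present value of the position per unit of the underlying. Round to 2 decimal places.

-3576.11

Current fair forward for the remaining 3 months: F = S·e^((r − q)·T), (r − q) = 0.0594 − 0.0282 = 0.0312
F = 39590.6 · e^(0.0312 × 3/12) = 39590.6 × 1.00783050 = 39900.6142
Value of long forward = (F − K)·e^(−rT) = (39900.6142 − 36271.0) · e^(−0.0594·3/12)
= 3629.6142 × 0.98525972 = 3576.11
Short position value = −(long value) = -3576.11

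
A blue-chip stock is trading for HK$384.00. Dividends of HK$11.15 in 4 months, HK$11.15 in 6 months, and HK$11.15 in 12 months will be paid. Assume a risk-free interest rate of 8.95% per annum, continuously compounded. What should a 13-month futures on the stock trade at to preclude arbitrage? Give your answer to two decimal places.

HK$388.19

PV(dividends) I = 11.15·e^(−0.0895·4/12) + 11.15·e^(−0.0895·6/12) + 11.15·e^(−0.0895·12/12)
I = 10.8223 + 10.6620 + 10.1954 = 31.6797
F = (S − I)·e^(rT) = (384.00 − 31.6797) · e^(0.0895·13/12)
= 352.3203 · e^0.096958 = 352.3203 × 1.101814 = HK$388.19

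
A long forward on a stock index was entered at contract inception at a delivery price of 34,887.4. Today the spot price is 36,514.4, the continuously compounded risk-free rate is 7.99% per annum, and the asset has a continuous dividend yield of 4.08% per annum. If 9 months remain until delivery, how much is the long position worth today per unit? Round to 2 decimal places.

2555.80

Current fair forward for the remaining 9 months: F = S·e^((r − q)·T), (r − q) = 0.0799 − 0.0408 = 0.0391
F = 36514.4 · e^(0.0391 × 9/12) = 36514.4 × 1.02975921 = 37601.0397
Value of long forward = (F − K)·e^(−rT) = (37601.0397 − 34887.4) · e^(−0.0799·9/12)
= 2713.6397 × 0.94183517 = 2555.80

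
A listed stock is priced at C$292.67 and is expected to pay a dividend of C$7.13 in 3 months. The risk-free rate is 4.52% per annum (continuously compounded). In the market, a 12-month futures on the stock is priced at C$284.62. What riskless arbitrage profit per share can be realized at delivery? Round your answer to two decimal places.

C$14.21 per share

PV(dividends) I = 7.13·e^(−0.0452·3/12) = 7.0499
Fair futures F* = (S − I)·e^(rT) = (292.67 − 7.0499)·e^0.045200 = 285.6201 × 1.046237 = 298.8263
Market C$284.62 < fair 298.8263: forward underpriced → reverse cash-and-carry (short the stock, invest proceeds at r, pay the dividends, go long the forward).
Profit at T = |F_mkt − F*| = |284.62 − 298.8263| = C$14.21 per share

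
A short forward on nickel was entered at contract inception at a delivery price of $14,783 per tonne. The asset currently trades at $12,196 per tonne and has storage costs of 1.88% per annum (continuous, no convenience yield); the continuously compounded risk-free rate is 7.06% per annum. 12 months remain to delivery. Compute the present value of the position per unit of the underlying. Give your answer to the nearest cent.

Current fair forward for the remaining 12 months: F = S·e^((r + u)·T), (r + u) = 0.0706 + 0.0188 = 0.0894
F = 12196 · e^(0.0894 × 12/12) = 12196 × 1.09351798 = 13336.5453
Value of long forward = (F − K)·e^(−rT) = (13336.5453 − 14783) · e^(−0.0706·12/12)
= -1446.4547 × 0.93183455 = -1347.86
Short position value = −(long value) = $1347.86

$1347.86 per tonne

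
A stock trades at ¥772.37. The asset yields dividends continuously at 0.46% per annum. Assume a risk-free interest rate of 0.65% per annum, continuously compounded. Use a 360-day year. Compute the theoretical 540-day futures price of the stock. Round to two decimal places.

¥774.57

F = S·e^((r − q)T) = 772.37 · e^((0.0065 − 0.0046) × 540/360)
= 772.37 · e^0.002850 = 772.37 × 1.002854
F = ¥774.57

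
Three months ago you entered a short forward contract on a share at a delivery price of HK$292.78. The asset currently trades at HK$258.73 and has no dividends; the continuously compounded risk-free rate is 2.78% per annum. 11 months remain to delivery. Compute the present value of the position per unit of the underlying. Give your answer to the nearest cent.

HK$26.68

Current fair forward for the remaining 11 months: F = S·e^(r·T), r = 0.0278
F = 258.73 · e^(0.0278 × 11/12) = 258.73 × 1.025811 = 265.4081
Value of long forward = (F − K)·e^(−rT) = (265.4081 − 292.78) · e^(−0.0278·11/12)
= -27.3719 × 0.974839 = -26.68
Short position value = −(long value) = HK$26.68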